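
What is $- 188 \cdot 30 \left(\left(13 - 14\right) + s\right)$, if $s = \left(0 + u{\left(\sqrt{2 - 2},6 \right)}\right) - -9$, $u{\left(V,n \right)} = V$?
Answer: $-45120$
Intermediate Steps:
$s = 9$ ($s = \left(0 + \sqrt{2 - 2}\right) - -9 = \left(0 + \sqrt{0}\right) + 9 = \left(0 + 0\right) + 9 = 0 + 9 = 9$)
$- 188 \cdot 30 \left(\left(13 - 14\right) + s\right) = - 188 \cdot 30 \left(\left(13 - 14\right) + 9\right) = - 188 \cdot 30 \left(-1 + 9\right) = - 188 \cdot 30 \cdot 8 = \left(-188\right) 240 = -45120$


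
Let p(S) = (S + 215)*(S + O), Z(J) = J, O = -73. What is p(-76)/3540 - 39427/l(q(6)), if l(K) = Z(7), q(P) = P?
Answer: -139716557/24780 ≈ -5638.3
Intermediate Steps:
l(K) = 7
p(S) = (-73 + S)*(215 + S) (p(S) = (S + 215)*(S - 73) = (215 + S)*(-73 + S) = (-73 + S)*(215 + S))
p(-76)/3540 - 39427/l(q(6)) = (-15695 + (-76)² + 142*(-76))/3540 - 39427/7 = (-15695 + 5776 - 10792)*(1/3540) - 39427*⅐ = -20711*1/3540 - 39427/7 = -20711/3540 - 39427/7 = -139716557/24780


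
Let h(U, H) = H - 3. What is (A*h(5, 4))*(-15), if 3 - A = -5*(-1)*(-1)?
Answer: -120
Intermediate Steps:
h(U, H) = -3 + H
A = 8 (A = 3 - (-5*(-1))*(-1) = 3 - 5*(-1) = 3 - 1*(-5) = 3 + 5 = 8)
(A*h(5, 4))*(-15) = (8*(-3 + 4))*(-15) = (8*1)*(-15) = 8*(-15) = -120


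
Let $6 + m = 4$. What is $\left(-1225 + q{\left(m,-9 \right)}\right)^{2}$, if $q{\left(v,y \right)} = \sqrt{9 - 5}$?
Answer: $1495729$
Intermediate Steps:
$m = -2$ ($m = -6 + 4 = -2$)
$q{\left(v,y \right)} = 2$ ($q{\left(v,y \right)} = \sqrt{4} = 2$)
$\left(-1225 + q{\left(m,-9 \right)}\right)^{2} = \left(-1225 + 2\right)^{2} = \left(-1223\right)^{2} = 1495729$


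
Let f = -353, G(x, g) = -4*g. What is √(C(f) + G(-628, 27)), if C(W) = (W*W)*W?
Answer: I*√43987085 ≈ 6632.3*I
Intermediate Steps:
C(W) = W³ (C(W) = W²*W = W³)
√(C(f) + G(-628, 27)) = √((-353)³ - 4*27) = √(-43986977 - 108) = √(-43987085) = I*√43987085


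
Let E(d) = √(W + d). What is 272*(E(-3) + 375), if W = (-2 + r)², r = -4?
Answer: 102000 + 272*√33 ≈ 1.0356e+5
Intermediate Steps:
W = 36 (W = (-2 - 4)² = (-6)² = 36)
E(d) = √(36 + d)
272*(E(-3) + 375) = 272*(√(36 - 3) + 375) = 272*(√33 + 375) = 272*(375 + √33) = 102000 + 272*√33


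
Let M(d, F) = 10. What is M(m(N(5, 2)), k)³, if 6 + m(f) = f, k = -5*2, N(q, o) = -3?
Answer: 1000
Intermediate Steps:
k = -10
m(f) = -6 + f
M(m(N(5, 2)), k)³ = 10³ = 1000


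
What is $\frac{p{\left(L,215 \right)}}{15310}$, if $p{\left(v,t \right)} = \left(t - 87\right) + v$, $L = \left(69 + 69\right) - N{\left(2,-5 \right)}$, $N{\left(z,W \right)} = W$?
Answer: $\frac{271}{15310} \approx 0.017701$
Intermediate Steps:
$L = 143$ ($L = \left(69 + 69\right) - -5 = 138 + 5 = 143$)
$p{\left(v,t \right)} = -87 + t + v$ ($p{\left(v,t \right)} = \left(-87 + t\right) + v = -87 + t + v$)
$\frac{p{\left(L,215 \right)}}{15310} = \frac{-87 + 215 + 143}{15310} = 271 \cdot \frac{1}{15310} = \frac{271}{15310}$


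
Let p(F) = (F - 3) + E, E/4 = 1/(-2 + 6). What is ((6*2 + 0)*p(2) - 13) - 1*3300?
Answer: -3313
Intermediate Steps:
E = 1 (E = 4/(-2 + 6) = 4/4 = 4*(1/4) = 1)
p(F) = -2 + F (p(F) = (F - 3) + 1 = (-3 + F) + 1 = -2 + F)
((6*2 + 0)*p(2) - 13) - 1*3300 = ((6*2 + 0)*(-2 + 2) - 13) - 1*3300 = ((12 + 0)*0 - 13) - 3300 = (12*0 - 13) - 3300 = (0 - 13) - 3300 = -13 - 3300 = -3313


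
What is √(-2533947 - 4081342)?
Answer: I*√6615289 ≈ 2572.0*I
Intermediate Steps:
√(-2533947 - 4081342) = √(-6615289) = I*√6615289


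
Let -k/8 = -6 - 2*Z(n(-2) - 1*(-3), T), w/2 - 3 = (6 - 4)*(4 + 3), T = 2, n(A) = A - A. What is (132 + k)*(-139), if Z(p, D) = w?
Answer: -100636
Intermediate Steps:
n(A) = 0
w = 34 (w = 6 + 2*((6 - 4)*(4 + 3)) = 6 + 2*(2*7) = 6 + 2*14 = 6 + 28 = 34)
Z(p, D) = 34
k = 592 (k = -8*(-6 - 2*34) = -8*(-6 - 68) = -8*(-74) = 592)
(132 + k)*(-139) = (132 + 592)*(-139) = 724*(-139) = -100636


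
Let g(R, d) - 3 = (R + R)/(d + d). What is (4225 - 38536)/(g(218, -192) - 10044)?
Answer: 3293856/964045 ≈ 3.4167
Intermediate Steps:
g(R, d) = 3 + R/d (g(R, d) = 3 + (R + R)/(d + d) = 3 + (2*R)/((2*d)) = 3 + (2*R)*(1/(2*d)) = 3 + R/d)
(4225 - 38536)/(g(218, -192) - 10044) = (4225 - 38536)/((3 + 218/(-192)) - 10044) = -34311/((3 + 218*(-1/192)) - 10044) = -34311/((3 - 109/96) - 10044) = -34311/(179/96 - 10044) = -34311/(-964045/96) = -34311*(-96/964045) = 3293856/964045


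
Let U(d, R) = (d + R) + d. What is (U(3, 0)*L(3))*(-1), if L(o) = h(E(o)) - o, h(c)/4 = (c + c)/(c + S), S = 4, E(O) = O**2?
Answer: -198/13 ≈ -15.231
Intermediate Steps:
U(d, R) = R + 2*d (U(d, R) = (R + d) + d = R + 2*d)
h(c) = 8*c/(4 + c) (h(c) = 4*((c + c)/(c + 4)) = 4*((2*c)/(4 + c)) = 4*(2*c/(4 + c)) = 8*c/(4 + c))
L(o) = -o + 8*o**2/(4 + o**2) (L(o) = 8*o**2/(4 + o**2) - o = -o + 8*o**2/(4 + o**2))
(U(3, 0)*L(3))*(-1) = ((0 + 2*3)*(3*(-4 - 1*3**2 + 8*3)/(4 + 3**2)))*(-1) = ((0 + 6)*(3*(-4 - 1*9 + 24)/(4 + 9)))*(-1) = (6*(3*(-4 - 9 + 24)/13))*(-1) = (6*(3*(1/13)*11))*(-1) = (6*(33/13))*(-1) = (198/13)*(-1) = -198/13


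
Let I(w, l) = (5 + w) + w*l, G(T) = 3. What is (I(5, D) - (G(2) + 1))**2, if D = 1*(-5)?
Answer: 361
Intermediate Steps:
D = -5
I(w, l) = 5 + w + l*w (I(w, l) = (5 + w) + l*w = 5 + w + l*w)
(I(5, D) - (G(2) + 1))**2 = ((5 + 5 - 5*5) - (3 + 1))**2 = ((5 + 5 - 25) - 1*4)**2 = (-15 - 4)**2 = (-19)**2 = 361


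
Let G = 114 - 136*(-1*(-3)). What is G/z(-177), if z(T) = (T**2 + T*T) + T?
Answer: -98/20827 ≈ -0.0047054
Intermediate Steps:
z(T) = T + 2*T**2 (z(T) = (T**2 + T**2) + T = 2*T**2 + T = T + 2*T**2)
G = -294 (G = 114 - 408 = -294)
G/z(-177) = -294*(-1/(177*(1 + 2*(-177)))) = -294*(-1/(177*(1 - 354))) = -294/((-177*(-353))) = -294/62481 = -294*1/62481 = -98/20827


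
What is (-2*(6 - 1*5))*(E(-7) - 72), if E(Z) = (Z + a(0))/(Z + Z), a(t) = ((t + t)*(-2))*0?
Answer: 143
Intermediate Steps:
a(t) = 0 (a(t) = ((2*t)*(-2))*0 = -4*t*0 = 0)
E(Z) = 1/2 (E(Z) = (Z + 0)/(Z + Z) = Z/((2*Z)) = Z*(1/(2*Z)) = 1/2)
(-2*(6 - 1*5))*(E(-7) - 72) = (-2*(6 - 1*5))*(1/2 - 72) = -2*(6 - 5)*(-143/2) = -2*1*(-143/2) = -2*(-143/2) = 143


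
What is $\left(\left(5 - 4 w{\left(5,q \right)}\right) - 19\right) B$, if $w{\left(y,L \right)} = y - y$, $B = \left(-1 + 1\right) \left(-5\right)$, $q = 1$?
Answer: $0$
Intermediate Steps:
$B = 0$ ($B = 0 \left(-5\right) = 0$)
$w{\left(y,L \right)} = 0$
$\left(\left(5 - 4 w{\left(5,q \right)}\right) - 19\right) B = \left(\left(5 - 0\right) - 19\right) 0 = \left(\left(5 + 0\right) - 19\right) 0 = \left(5 - 19\right) 0 = \left(-14\right) 0 = 0$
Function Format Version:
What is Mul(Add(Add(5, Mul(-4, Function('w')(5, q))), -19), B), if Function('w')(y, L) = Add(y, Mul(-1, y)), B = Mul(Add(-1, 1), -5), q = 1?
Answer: 0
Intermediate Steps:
B = 0 (B = Mul(0, -5) = 0)
Function('w')(y, L) = 0
Mul(Add(Add(5, Mul(-4, Function('w')(5, q))), -19), B) = Mul(Add(Add(5, Mul(-4, 0)), -19), 0) = Mul(Add(Add(5, 0), -19), 0) = Mul(Add(5, -19), 0) = Mul(-14, 0) = 0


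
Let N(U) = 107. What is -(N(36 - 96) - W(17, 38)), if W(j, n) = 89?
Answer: -18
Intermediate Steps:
-(N(36 - 96) - W(17, 38)) = -(107 - 1*89) = -(107 - 89) = -1*18 = -18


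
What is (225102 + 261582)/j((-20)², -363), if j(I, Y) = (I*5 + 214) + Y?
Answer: 162228/617 ≈ 262.93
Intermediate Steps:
j(I, Y) = 214 + Y + 5*I (j(I, Y) = (5*I + 214) + Y = (214 + 5*I) + Y = 214 + Y + 5*I)
(225102 + 261582)/j((-20)², -363) = (225102 + 261582)/(214 - 363 + 5*(-20)²) = 486684/(214 - 363 + 5*400) = 486684/(214 - 363 + 2000) = 486684/1851 = 486684*(1/1851) = 162228/617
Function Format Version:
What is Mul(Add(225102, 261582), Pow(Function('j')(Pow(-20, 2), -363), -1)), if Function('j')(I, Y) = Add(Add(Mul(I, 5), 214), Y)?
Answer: Rational(162228, 617) ≈ 262.93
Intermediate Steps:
Function('j')(I, Y) = Add(214, Y, Mul(5, I)) (Function('j')(I, Y) = Add(Add(Mul(5, I), 214), Y) = Add(Add(214, Mul(5, I)), Y) = Add(214, Y, Mul(5, I)))
Mul(Add(225102, 261582), Pow(Function('j')(Pow(-20, 2), -363), -1)) = Mul(Add(225102, 261582), Pow(Add(214, -363, Mul(5, Pow(-20, 2))), -1)) = Mul(486684, Pow(Add(214, -363, Mul(5, 400)), -1)) = Mul(486684, Pow(Add(214, -363, 2000), -1)) = Mul(486684, Pow(1851, -1)) = Mul(486684, Rational(1, 1851)) = Rational(162228, 617)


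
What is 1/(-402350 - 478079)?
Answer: -1/880429 ≈ -1.1358e-6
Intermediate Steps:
1/(-402350 - 478079) = 1/(-880429) = -1/880429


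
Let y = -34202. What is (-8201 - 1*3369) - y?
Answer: 22632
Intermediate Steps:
(-8201 - 1*3369) - y = (-8201 - 1*3369) - 1*(-34202) = (-8201 - 3369) + 34202 = -11570 + 34202 = 22632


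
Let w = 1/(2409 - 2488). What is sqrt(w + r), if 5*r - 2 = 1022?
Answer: sqrt(31951945)/395 ≈ 14.310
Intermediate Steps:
r = 1024/5 (r = 2/5 + (1/5)*1022 = 2/5 + 1022/5 = 1024/5 ≈ 204.80)
w = -1/79 (w = 1/(-79) = -1/79 ≈ -0.012658)
sqrt(w + r) = sqrt(-1/79 + 1024/5) = sqrt(80891/395) = sqrt(31951945)/395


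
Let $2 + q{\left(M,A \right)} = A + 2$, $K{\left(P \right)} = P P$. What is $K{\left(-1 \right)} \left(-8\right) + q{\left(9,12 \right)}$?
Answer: $4$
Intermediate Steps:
$K{\left(P \right)} = P^{2}$
$q{\left(M,A \right)} = A$ ($q{\left(M,A \right)} = -2 + \left(A + 2\right) = -2 + \left(2 + A\right) = A$)
$K{\left(-1 \right)} \left(-8\right) + q{\left(9,12 \right)} = \left(-1\right)^{2} \left(-8\right) + 12 = 1 \left(-8\right) + 12 = -8 + 12 = 4$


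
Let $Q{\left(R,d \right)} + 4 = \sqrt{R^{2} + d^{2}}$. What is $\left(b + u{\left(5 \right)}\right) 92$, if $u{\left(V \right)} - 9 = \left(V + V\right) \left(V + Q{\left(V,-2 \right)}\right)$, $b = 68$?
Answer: $8004 + 920 \sqrt{29} \approx 12958.0$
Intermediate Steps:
$Q{\left(R,d \right)} = -4 + \sqrt{R^{2} + d^{2}}$
$u{\left(V \right)} = 9 + 2 V \left(-4 + V + \sqrt{4 + V^{2}}\right)$ ($u{\left(V \right)} = 9 + \left(V + V\right) \left(V + \left(-4 + \sqrt{V^{2} + \left(-2\right)^{2}}\right)\right) = 9 + 2 V \left(V + \left(-4 + \sqrt{V^{2} + 4}\right)\right) = 9 + 2 V \left(V + \left(-4 + \sqrt{4 + V^{2}}\right)\right) = 9 + 2 V \left(-4 + V + \sqrt{4 + V^{2}}\right)$)
$\left(b + u{\left(5 \right)}\right) 92 = \left(68 + \left(9 + 2 \cdot 5^{2} + 2 \cdot 5 \left(-4 + \sqrt{4 + 5^{2}}\right)\right)\right) 92 = \left(68 + \left(9 + 2 \cdot 25 + 2 \cdot 5 \left(-4 + \sqrt{4 + 25}\right)\right)\right) 92 = \left(68 + \left(9 + 50 + 2 \cdot 5 \left(-4 + \sqrt{29}\right)\right)\right) 92 = \left(68 + \left(9 + 50 - \left(40 - 10 \sqrt{29}\right)\right)\right) 92 = \left(68 + \left(19 + 10 \sqrt{29}\right)\right) 92 = \left(87 + 10 \sqrt{29}\right) 92 = 8004 + 920 \sqrt{29}$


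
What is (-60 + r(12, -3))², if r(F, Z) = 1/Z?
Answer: 32761/9 ≈ 3640.1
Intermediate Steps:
(-60 + r(12, -3))² = (-60 + 1/(-3))² = (-60 - ⅓)² = (-181/3)² = 32761/9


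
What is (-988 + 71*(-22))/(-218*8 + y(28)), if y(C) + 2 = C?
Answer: 1275/859 ≈ 1.4843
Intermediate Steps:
y(C) = -2 + C
(-988 + 71*(-22))/(-218*8 + y(28)) = (-988 + 71*(-22))/(-218*8 + (-2 + 28)) = (-988 - 1562)/(-1744 + 26) = -2550/(-1718) = -2550*(-1/1718) = 1275/859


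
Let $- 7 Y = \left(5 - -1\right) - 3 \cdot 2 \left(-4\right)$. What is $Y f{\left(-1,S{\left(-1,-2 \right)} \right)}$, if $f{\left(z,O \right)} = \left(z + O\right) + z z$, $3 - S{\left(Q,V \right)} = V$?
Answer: $- \frac{150}{7} \approx -21.429$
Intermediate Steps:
$S{\left(Q,V \right)} = 3 - V$
$f{\left(z,O \right)} = O + z + z^{2}$ ($f{\left(z,O \right)} = \left(O + z\right) + z^{2} = O + z + z^{2}$)
$Y = - \frac{30}{7}$ ($Y = - \frac{\left(5 - -1\right) - 3 \cdot 2 \left(-4\right)}{7} = - \frac{\left(5 + 1\right) - 6 \left(-4\right)}{7} = - \frac{6 - -24}{7} = - \frac{6 + 24}{7} = \left(- \frac{1}{7}\right) 30 = - \frac{30}{7} \approx -4.2857$)
$Y f{\left(-1,S{\left(-1,-2 \right)} \right)} = - \frac{30 \left(\left(3 - -2\right) - 1 + \left(-1\right)^{2}\right)}{7} = - \frac{30 \left(\left(3 + 2\right) - 1 + 1\right)}{7} = - \frac{30 \left(5 - 1 + 1\right)}{7} = \left(- \frac{30}{7}\right) 5 = - \frac{150}{7}$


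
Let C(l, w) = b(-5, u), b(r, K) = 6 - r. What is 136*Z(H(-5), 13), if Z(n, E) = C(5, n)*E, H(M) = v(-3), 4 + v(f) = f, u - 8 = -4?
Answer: 19448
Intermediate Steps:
u = 4 (u = 8 - 4 = 4)
v(f) = -4 + f
H(M) = -7 (H(M) = -4 - 3 = -7)
C(l, w) = 11 (C(l, w) = 6 - 1*(-5) = 6 + 5 = 11)
Z(n, E) = 11*E
136*Z(H(-5), 13) = 136*(11*13) = 136*143 = 19448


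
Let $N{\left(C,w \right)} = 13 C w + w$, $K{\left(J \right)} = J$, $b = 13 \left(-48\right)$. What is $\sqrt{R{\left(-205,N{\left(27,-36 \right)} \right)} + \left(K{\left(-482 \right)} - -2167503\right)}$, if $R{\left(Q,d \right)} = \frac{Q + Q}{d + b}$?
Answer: $\frac{\sqrt{23943363361206}}{3324} \approx 1472.1$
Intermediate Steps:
$b = -624$
$N{\left(C,w \right)} = w + 13 C w$ ($N{\left(C,w \right)} = 13 C w + w = w + 13 C w$)
$R{\left(Q,d \right)} = \frac{2 Q}{-624 + d}$ ($R{\left(Q,d \right)} = \frac{Q + Q}{d - 624} = \frac{2 Q}{-624 + d}$)
$\sqrt{R{\left(-205,N{\left(27,-36 \right)} \right)} + \left(K{\left(-482 \right)} - -2167503\right)} = \sqrt{2 \left(-205\right) \frac{1}{-624 - 36 \left(1 + 13 \cdot 27\right)} - -2167021} = \sqrt{2 \left(-205\right) \frac{1}{-624 - 36 \left(1 + 351\right)} + \left(-482 + 2167503\right)} = \sqrt{2 \left(-205\right) \frac{1}{-624 - 12672} + 2167021} = \sqrt{2 \left(-205\right) \frac{1}{-13296} + 2167021} = \sqrt{2 \left(-205\right) \left(- \frac{1}{13296}\right) + 2167021} = \sqrt{\frac{205}{6648} + 2167021} = \sqrt{\frac{14406355813}{6648}} = \frac{\sqrt{23943363361206}}{3324}$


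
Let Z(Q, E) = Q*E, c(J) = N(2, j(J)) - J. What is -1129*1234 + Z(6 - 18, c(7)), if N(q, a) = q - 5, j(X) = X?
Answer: -1393066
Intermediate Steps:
N(q, a) = -5 + q
c(J) = -3 - J (c(J) = (-5 + 2) - J = -3 - J)
Z(Q, E) = E*Q
-1129*1234 + Z(6 - 18, c(7)) = -1129*1234 + (-3 - 1*7)*(6 - 18) = -1393186 + (-3 - 7)*(-12) = -1393186 - 10*(-12) = -1393186 + 120 = -1393066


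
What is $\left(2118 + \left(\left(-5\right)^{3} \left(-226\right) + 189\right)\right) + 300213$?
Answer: $330770$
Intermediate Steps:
$\left(2118 + \left(\left(-5\right)^{3} \left(-226\right) + 189\right)\right) + 300213 = \left(2118 + \left(\left(-125\right) \left(-226\right) + 189\right)\right) + 300213 = \left(2118 + \left(28250 + 189\right)\right) + 300213 = \left(2118 + 28439\right) + 300213 = 30557 + 300213 = 330770$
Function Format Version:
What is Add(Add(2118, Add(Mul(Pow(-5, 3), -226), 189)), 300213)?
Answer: 330770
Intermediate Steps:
Add(Add(2118, Add(Mul(Pow(-5, 3), -226), 189)), 300213) = Add(Add(2118, Add(Mul(-125, -226), 189)), 300213) = Add(Add(2118, Add(28250, 189)), 300213) = Add(Add(2118, 28439), 300213) = Add(30557, 300213) = 330770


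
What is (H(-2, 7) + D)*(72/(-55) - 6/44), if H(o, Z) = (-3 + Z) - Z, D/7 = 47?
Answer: -25917/55 ≈ -471.22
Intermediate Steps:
D = 329 (D = 7*47 = 329)
H(o, Z) = -3
(H(-2, 7) + D)*(72/(-55) - 6/44) = (-3 + 329)*(72/(-55) - 6/44) = 326*(72*(-1/55) - 6*1/44) = 326*(-72/55 - 3/22) = 326*(-159/110) = -25917/55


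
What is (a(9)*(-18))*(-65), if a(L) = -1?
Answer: -1170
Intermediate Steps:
(a(9)*(-18))*(-65) = -1*(-18)*(-65) = 18*(-65) = -1170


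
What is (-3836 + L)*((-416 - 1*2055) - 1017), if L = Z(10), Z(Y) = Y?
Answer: 13345088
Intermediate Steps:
L = 10
(-3836 + L)*((-416 - 1*2055) - 1017) = (-3836 + 10)*((-416 - 1*2055) - 1017) = -3826*((-416 - 2055) - 1017) = -3826*(-2471 - 1017) = -3826*(-3488) = 13345088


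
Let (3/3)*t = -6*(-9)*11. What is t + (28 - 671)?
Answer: -49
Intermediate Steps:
t = 594 (t = -6*(-9)*11 = 54*11 = 594)
t + (28 - 671) = 594 + (28 - 671) = 594 - 643 = -49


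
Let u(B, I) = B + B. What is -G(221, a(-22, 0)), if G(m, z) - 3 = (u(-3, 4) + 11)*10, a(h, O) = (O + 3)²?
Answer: -53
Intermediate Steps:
u(B, I) = 2*B
a(h, O) = (3 + O)²
G(m, z) = 53 (G(m, z) = 3 + (2*(-3) + 11)*10 = 3 + (-6 + 11)*10 = 3 + 5*10 = 3 + 50 = 53)
-G(221, a(-22, 0)) = -1*53 = -53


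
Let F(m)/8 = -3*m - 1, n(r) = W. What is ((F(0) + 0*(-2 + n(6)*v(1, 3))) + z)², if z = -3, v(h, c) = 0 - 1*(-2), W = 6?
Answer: 121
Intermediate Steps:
v(h, c) = 2 (v(h, c) = 0 + 2 = 2)
n(r) = 6
F(m) = -8 - 24*m (F(m) = 8*(-3*m - 1) = 8*(-1 - 3*m) = -8 - 24*m)
((F(0) + 0*(-2 + n(6)*v(1, 3))) + z)² = (((-8 - 24*0) + 0*(-2 + 6*2)) - 3)² = (((-8 + 0) + 0*(-2 + 12)) - 3)² = ((-8 + 0*10) - 3)² = ((-8 + 0) - 3)² = (-8 - 3)² = (-11)² = 121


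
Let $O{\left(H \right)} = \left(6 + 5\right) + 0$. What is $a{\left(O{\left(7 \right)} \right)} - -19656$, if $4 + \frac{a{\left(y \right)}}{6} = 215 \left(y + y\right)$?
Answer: $48012$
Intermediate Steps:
$O{\left(H \right)} = 11$ ($O{\left(H \right)} = 11 + 0 = 11$)
$a{\left(y \right)} = -24 + 2580 y$ ($a{\left(y \right)} = -24 + 6 \cdot 215 \left(y + y\right) = -24 + 6 \cdot 215 \cdot 2 y = -24 + 6 \cdot 430 y = -24 + 2580 y$)
$a{\left(O{\left(7 \right)} \right)} - -19656 = \left(-24 + 2580 \cdot 11\right) - -19656 = \left(-24 + 28380\right) + 19656 = 28356 + 19656 = 48012$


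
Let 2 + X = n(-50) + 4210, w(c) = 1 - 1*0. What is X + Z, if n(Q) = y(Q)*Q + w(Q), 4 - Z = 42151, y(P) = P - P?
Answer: -37938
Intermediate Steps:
y(P) = 0
Z = -42147 (Z = 4 - 1*42151 = 4 - 42151 = -42147)
w(c) = 1 (w(c) = 1 + 0 = 1)
n(Q) = 1 (n(Q) = 0*Q + 1 = 0 + 1 = 1)
X = 4209 (X = -2 + (1 + 4210) = -2 + 4211 = 4209)
X + Z = 4209 - 42147 = -37938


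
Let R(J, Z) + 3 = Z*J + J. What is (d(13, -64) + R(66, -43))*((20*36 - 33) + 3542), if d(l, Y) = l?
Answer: -11680498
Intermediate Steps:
R(J, Z) = -3 + J + J*Z (R(J, Z) = -3 + (Z*J + J) = -3 + (J*Z + J) = -3 + (J + J*Z) = -3 + J + J*Z)
(d(13, -64) + R(66, -43))*((20*36 - 33) + 3542) = (13 + (-3 + 66 + 66*(-43)))*((20*36 - 33) + 3542) = (13 + (-3 + 66 - 2838))*((720 - 33) + 3542) = (13 - 2775)*(687 + 3542) = -2762*4229 = -11680498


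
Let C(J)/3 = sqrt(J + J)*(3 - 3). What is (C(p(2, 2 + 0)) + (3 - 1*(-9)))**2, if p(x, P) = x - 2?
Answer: 144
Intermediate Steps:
p(x, P) = -2 + x
C(J) = 0 (C(J) = 3*(sqrt(J + J)*(3 - 3)) = 3*(sqrt(2*J)*0) = 3*((sqrt(2)*sqrt(J))*0) = 3*0 = 0)
(C(p(2, 2 + 0)) + (3 - 1*(-9)))**2 = (0 + (3 - 1*(-9)))**2 = (0 + (3 + 9))**2 = (0 + 12)**2 = 12**2 = 144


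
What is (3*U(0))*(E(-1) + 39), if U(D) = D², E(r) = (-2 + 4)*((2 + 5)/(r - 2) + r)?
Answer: 0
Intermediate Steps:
E(r) = 2*r + 14/(-2 + r) (E(r) = 2*(7/(-2 + r) + r) = 2*(r + 7/(-2 + r)) = 2*r + 14/(-2 + r))
(3*U(0))*(E(-1) + 39) = (3*0²)*(2*(7 + (-1)² - 2*(-1))/(-2 - 1) + 39) = (3*0)*(2*(7 + 1 + 2)/(-3) + 39) = 0*(2*(-⅓)*10 + 39) = 0*(-20/3 + 39) = 0*(97/3) = 0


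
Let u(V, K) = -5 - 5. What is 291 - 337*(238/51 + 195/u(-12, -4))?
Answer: 31739/6 ≈ 5289.8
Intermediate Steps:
u(V, K) = -10
291 - 337*(238/51 + 195/u(-12, -4)) = 291 - 337*(238/51 + 195/(-10)) = 291 - 337*(238*(1/51) + 195*(-⅒)) = 291 - 337*(14/3 - 39/2) = 291 - 337*(-89/6) = 291 + 29993/6 = 31739/6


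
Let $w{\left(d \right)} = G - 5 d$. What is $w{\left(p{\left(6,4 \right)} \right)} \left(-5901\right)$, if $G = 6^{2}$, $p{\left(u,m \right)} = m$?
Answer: $-94416$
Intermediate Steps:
$G = 36$
$w{\left(d \right)} = 36 - 5 d$
$w{\left(p{\left(6,4 \right)} \right)} \left(-5901\right) = \left(36 - 20\right) \left(-5901\right) = 16 \left(-5901\right) = -94416$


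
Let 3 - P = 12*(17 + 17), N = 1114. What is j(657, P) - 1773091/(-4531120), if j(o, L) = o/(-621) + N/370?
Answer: 5423410639/2313589872 ≈ 2.3442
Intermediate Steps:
P = -405 (P = 3 - 12*(17 + 17) = 3 - 12*34 = 3 - 1*408 = 3 - 408 = -405)
j(o, L) = 557/185 - o/621 (j(o, L) = o/(-621) + 1114/370 = o*(-1/621) + 1114*(1/370) = -o/621 + 557/185 = 557/185 - o/621)
j(657, P) - 1773091/(-4531120) = (557/185 - 1/621*657) - 1773091/(-4531120) = (557/185 - 73/69) - 1773091*(-1/4531120) = 24928/12765 + 1773091/4531120 = 5423410639/2313589872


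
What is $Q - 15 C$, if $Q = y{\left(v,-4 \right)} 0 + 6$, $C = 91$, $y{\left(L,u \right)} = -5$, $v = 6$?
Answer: $-1359$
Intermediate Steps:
$Q = 6$ ($Q = \left(-5\right) 0 + 6 = 0 + 6 = 6$)
$Q - 15 C = 6 - 1365 = -1359$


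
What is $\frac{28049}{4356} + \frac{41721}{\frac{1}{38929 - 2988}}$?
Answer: $\frac{6531797900165}{4356} \approx 1.4995 \cdot 10^{9}$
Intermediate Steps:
$\frac{28049}{4356} + \frac{41721}{\frac{1}{38929 - 2988}} = 28049 \cdot \frac{1}{4356} + \frac{41721}{\frac{1}{35941}} = \frac{28049}{4356} + 41721 \frac{1}{\frac{1}{35941}} = \frac{28049}{4356} + 41721 \cdot 35941 = \frac{28049}{4356} + 1499494461 = \frac{6531797900165}{4356}$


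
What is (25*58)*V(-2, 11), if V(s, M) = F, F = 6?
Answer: 8700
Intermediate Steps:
V(s, M) = 6
(25*58)*V(-2, 11) = (25*58)*6 = 1450*6 = 8700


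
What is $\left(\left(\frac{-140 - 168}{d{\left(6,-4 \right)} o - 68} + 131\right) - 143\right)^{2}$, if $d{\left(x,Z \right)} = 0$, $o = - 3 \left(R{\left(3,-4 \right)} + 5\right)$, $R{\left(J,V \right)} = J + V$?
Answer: $\frac{16129}{289} \approx 55.81$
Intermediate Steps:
$o = -12$ ($o = - 3 \left(\left(3 - 4\right) + 5\right) = - 3 \left(-1 + 5\right) = \left(-3\right) 4 = -12$)
$\left(\left(\frac{-140 - 168}{d{\left(6,-4 \right)} o - 68} + 131\right) - 143\right)^{2} = \left(\left(\frac{-140 - 168}{0 \left(-12\right) - 68} + 131\right) - 143\right)^{2} = \left(\left(- \frac{308}{0 - 68} + 131\right) - 143\right)^{2} = \left(\left(- \frac{308}{-68} + 131\right) - 143\right)^{2} = \left(\left(\left(-308\right) \left(- \frac{1}{68}\right) + 131\right) - 143\right)^{2} = \left(\left(\frac{77}{17} + 131\right) - 143\right)^{2} = \left(\frac{2304}{17} - 143\right)^{2} = \left(- \frac{127}{17}\right)^{2} = \frac{16129}{289}$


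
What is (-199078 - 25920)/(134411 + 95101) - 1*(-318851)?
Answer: 36589952857/114756 ≈ 3.1885e+5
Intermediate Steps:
(-199078 - 25920)/(134411 + 95101) - 1*(-318851) = -224998/229512 + 318851 = -224998*1/229512 + 318851 = -112499/114756 + 318851 = 36589952857/114756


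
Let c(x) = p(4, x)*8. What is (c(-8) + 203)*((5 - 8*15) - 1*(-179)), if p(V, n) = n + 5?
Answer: 11456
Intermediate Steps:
p(V, n) = 5 + n
c(x) = 40 + 8*x (c(x) = (5 + x)*8 = 40 + 8*x)
(c(-8) + 203)*((5 - 8*15) - 1*(-179)) = ((40 + 8*(-8)) + 203)*((5 - 8*15) - 1*(-179)) = ((40 - 64) + 203)*((5 - 120) + 179) = (-24 + 203)*(-115 + 179) = 179*64 = 11456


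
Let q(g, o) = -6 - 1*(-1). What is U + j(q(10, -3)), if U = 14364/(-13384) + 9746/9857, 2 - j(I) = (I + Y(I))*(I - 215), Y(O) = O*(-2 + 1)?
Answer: 9025239/4711646 ≈ 1.9155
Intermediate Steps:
q(g, o) = -5 (q(g, o) = -6 + 1 = -5)
Y(O) = -O (Y(O) = O*(-1) = -O)
j(I) = 2 (j(I) = 2 - (I - I)*(I - 215) = 2 - 0*(-215 + I) = 2 - 1*0 = 2 + 0 = 2)
U = -398053/4711646 (U = 14364*(-1/13384) + 9746*(1/9857) = -513/478 + 9746/9857 = -398053/4711646 ≈ -0.084483)
U + j(q(10, -3)) = -398053/4711646 + 2 = 9025239/4711646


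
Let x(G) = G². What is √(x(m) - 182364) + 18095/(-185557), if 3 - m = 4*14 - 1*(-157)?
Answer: -18095/185557 + 2*I*√34566 ≈ -0.097517 + 371.84*I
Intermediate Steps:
m = -210 (m = 3 - (4*14 - 1*(-157)) = 3 - (56 + 157) = 3 - 1*213 = 3 - 213 = -210)
√(x(m) - 182364) + 18095/(-185557) = √((-210)² - 182364) + 18095/(-185557) = √(44100 - 182364) + 18095*(-1/185557) = √(-138264) - 18095/185557 = 2*I*√34566 - 18095/185557 = -18095/185557 + 2*I*√34566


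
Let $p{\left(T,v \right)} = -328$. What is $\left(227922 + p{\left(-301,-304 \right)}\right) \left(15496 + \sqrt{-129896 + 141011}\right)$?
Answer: $3526796624 + 682782 \sqrt{1235} \approx 3.5508 \cdot 10^{9}$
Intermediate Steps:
$\left(227922 + p{\left(-301,-304 \right)}\right) \left(15496 + \sqrt{-129896 + 141011}\right) = \left(227922 - 328\right) \left(15496 + \sqrt{-129896 + 141011}\right) = 227594 \left(15496 + \sqrt{11115}\right) = 227594 \left(15496 + 3 \sqrt{1235}\right) = 3526796624 + 682782 \sqrt{1235}$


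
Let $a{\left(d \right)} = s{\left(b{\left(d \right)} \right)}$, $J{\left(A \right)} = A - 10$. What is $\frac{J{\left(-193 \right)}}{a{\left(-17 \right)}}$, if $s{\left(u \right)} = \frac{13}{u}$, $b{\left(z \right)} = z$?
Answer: $\frac{3451}{13} \approx 265.46$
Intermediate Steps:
$J{\left(A \right)} = -10 + A$
$a{\left(d \right)} = \frac{13}{d}$
$\frac{J{\left(-193 \right)}}{a{\left(-17 \right)}} = \frac{-10 - 193}{13 \frac{1}{-17}} = - \frac{203}{13 \left(- \frac{1}{17}\right)} = - \frac{203}{- \frac{13}{17}} = \left(-203\right) \left(- \frac{17}{13}\right) = \frac{3451}{13}$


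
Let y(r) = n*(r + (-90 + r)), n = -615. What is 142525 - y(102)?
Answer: 212635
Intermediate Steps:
y(r) = 55350 - 1230*r (y(r) = -615*(r + (-90 + r)) = -615*(-90 + 2*r) = 55350 - 1230*r)
142525 - y(102) = 142525 - (55350 - 1230*102) = 142525 - (55350 - 125460) = 142525 - 1*(-70110) = 142525 + 70110 = 212635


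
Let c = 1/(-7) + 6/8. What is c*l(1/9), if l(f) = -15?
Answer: -255/28 ≈ -9.1071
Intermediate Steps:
c = 17/28 (c = 1*(-⅐) + 6*(⅛) = -⅐ + ¾ = 17/28 ≈ 0.60714)
c*l(1/9) = (17/28)*(-15) = -255/28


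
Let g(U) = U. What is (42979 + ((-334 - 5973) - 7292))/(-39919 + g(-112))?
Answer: -29380/40031 ≈ -0.73393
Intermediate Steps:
(42979 + ((-334 - 5973) - 7292))/(-39919 + g(-112)) = (42979 + ((-334 - 5973) - 7292))/(-39919 - 112) = (42979 + (-6307 - 7292))/(-40031) = (42979 - 13599)*(-1/40031) = 29380*(-1/40031) = -29380/40031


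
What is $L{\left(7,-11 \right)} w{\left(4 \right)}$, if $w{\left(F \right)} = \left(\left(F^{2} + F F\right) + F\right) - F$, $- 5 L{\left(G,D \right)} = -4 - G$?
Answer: $\frac{352}{5} \approx 70.4$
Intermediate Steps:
$L{\left(G,D \right)} = \frac{4}{5} + \frac{G}{5}$ ($L{\left(G,D \right)} = - \frac{-4 - G}{5} = \frac{4}{5} + \frac{G}{5}$)
$w{\left(F \right)} = 2 F^{2}$ ($w{\left(F \right)} = \left(\left(F^{2} + F^{2}\right) + F\right) - F = \left(2 F^{2} + F\right) - F = \left(F + 2 F^{2}\right) - F = 2 F^{2}$)
$L{\left(7,-11 \right)} w{\left(4 \right)} = \left(\frac{4}{5} + \frac{1}{5} \cdot 7\right) 2 \cdot 4^{2} = \left(\frac{4}{5} + \frac{7}{5}\right) 2 \cdot 16 = \frac{11}{5} \cdot 32 = \frac{352}{5}$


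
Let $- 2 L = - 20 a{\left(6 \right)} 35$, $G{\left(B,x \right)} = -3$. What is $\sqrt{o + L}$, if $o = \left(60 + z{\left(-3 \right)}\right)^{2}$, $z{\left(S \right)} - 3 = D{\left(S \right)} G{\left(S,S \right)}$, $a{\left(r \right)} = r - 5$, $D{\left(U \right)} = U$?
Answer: $\sqrt{5534} \approx 74.391$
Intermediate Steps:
$a{\left(r \right)} = -5 + r$
$z{\left(S \right)} = 3 - 3 S$ ($z{\left(S \right)} = 3 + S \left(-3\right) = 3 - 3 S$)
$L = 350$ ($L = - \frac{- 20 \left(-5 + 6\right) 35}{2} = - \frac{\left(-20\right) 1 \cdot 35}{2} = - \frac{\left(-20\right) 35}{2} = \left(- \frac{1}{2}\right) \left(-700\right) = 350$)
$o = 5184$ ($o = \left(60 + \left(3 - -9\right)\right)^{2} = \left(60 + \left(3 + 9\right)\right)^{2} = \left(60 + 12\right)^{2} = 72^{2} = 5184$)
$\sqrt{o + L} = \sqrt{5184 + 350} = \sqrt{5534}$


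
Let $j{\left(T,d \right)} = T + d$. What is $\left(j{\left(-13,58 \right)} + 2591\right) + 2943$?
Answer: $5579$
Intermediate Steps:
$\left(j{\left(-13,58 \right)} + 2591\right) + 2943 = \left(\left(-13 + 58\right) + 2591\right) + 2943 = \left(45 + 2591\right) + 2943 = 2636 + 2943 = 5579$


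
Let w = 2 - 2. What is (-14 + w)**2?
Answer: 196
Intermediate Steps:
w = 0
(-14 + w)**2 = (-14 + 0)**2 = (-14)**2 = 196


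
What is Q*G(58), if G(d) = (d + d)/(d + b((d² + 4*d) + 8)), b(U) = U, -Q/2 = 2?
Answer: -232/1831 ≈ -0.12671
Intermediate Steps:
Q = -4 (Q = -2*2 = -4)
G(d) = 2*d/(8 + d² + 5*d) (G(d) = (d + d)/(d + ((d² + 4*d) + 8)) = (2*d)/(d + (8 + d² + 4*d)) = (2*d)/(8 + d² + 5*d) = 2*d/(8 + d² + 5*d))
Q*G(58) = -8*58/(8 + 58² + 5*58) = -8*58/(8 + 3364 + 290) = -8*58/3662 = -4*58/1831 = -232/1831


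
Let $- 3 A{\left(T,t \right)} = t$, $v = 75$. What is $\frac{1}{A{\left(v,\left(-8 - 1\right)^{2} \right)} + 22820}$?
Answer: $\frac{1}{22793} \approx 4.3873 \cdot 10^{-5}$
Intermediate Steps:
$A{\left(T,t \right)} = - \frac{t}{3}$
$\frac{1}{A{\left(v,\left(-8 - 1\right)^{2} \right)} + 22820} = \frac{1}{- \frac{\left(-8 - 1\right)^{2}}{3} + 22820} = \frac{1}{- \frac{\left(-9\right)^{2}}{3} + 22820} = \frac{1}{\left(- \frac{1}{3}\right) 81 + 22820} = \frac{1}{-27 + 22820} = \frac{1}{22793}$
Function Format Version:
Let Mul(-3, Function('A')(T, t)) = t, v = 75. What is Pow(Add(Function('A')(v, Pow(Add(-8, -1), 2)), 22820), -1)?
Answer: Rational(1, 22793) ≈ 4.3873e-5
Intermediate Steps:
Function('A')(T, t) = Mul(Rational(-1, 3), t)
Pow(Add(Function('A')(v, Pow(Add(-8, -1), 2)), 22820), -1) = Pow(Add(Mul(Rational(-1, 3), Pow(Add(-8, -1), 2)), 22820), -1) = Pow(Add(Mul(Rational(-1, 3), Pow(-9, 2)), 22820), -1) = Pow(Add(Mul(Rational(-1, 3), 81), 22820), -1) = Pow(Add(-27, 22820), -1) = Pow(22793, -1) = Rational(1, 22793)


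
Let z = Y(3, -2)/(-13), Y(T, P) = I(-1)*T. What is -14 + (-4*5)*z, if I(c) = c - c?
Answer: -14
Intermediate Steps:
I(c) = 0
Y(T, P) = 0 (Y(T, P) = 0*T = 0)
z = 0 (z = 0/(-13) = 0*(-1/13) = 0)
-14 + (-4*5)*z = -14 - 4*5*0 = -14 - 20*0 = -14 + 0 = -14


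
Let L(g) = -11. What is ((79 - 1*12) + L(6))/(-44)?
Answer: -14/11 ≈ -1.2727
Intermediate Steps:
((79 - 1*12) + L(6))/(-44) = ((79 - 1*12) - 11)/(-44) = -((79 - 12) - 11)/44 = -(67 - 11)/44 = -1/44*56 = -14/11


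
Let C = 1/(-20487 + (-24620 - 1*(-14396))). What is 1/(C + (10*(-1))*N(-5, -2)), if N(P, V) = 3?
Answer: -30711/921331 ≈ -0.033333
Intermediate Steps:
C = -1/30711 (C = 1/(-20487 + (-24620 + 14396)) = 1/(-20487 - 10224) = 1/(-30711) = -1/30711 ≈ -3.2562e-5)
1/(C + (10*(-1))*N(-5, -2)) = 1/(-1/30711 + (10*(-1))*3) = 1/(-1/30711 - 10*3) = 1/(-1/30711 - 30) = 1/(-921331/30711) = -30711/921331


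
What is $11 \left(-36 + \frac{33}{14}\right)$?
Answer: $- \frac{5181}{14} \approx -370.07$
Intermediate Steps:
$11 \left(-36 + \frac{33}{14}\right) = 11 \left(- \frac{471}{14}\right) = - \frac{5181}{14}$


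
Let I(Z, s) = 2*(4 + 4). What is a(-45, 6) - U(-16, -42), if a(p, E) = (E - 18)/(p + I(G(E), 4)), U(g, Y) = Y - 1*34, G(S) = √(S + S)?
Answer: 2216/29 ≈ 76.414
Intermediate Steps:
G(S) = √2*√S (G(S) = √(2*S) = √2*√S)
U(g, Y) = -34 + Y (U(g, Y) = Y - 34 = -34 + Y)
I(Z, s) = 16 (I(Z, s) = 2*8 = 16)
a(p, E) = (-18 + E)/(16 + p) (a(p, E) = (E - 18)/(p + 16) = (-18 + E)/(16 + p))
a(-45, 6) - U(-16, -42) = (-18 + 6)/(16 - 45) - (-34 - 42) = -12/(-29) - 1*(-76) = -1/29*(-12) + 76 = 12/29 + 76 = 2216/29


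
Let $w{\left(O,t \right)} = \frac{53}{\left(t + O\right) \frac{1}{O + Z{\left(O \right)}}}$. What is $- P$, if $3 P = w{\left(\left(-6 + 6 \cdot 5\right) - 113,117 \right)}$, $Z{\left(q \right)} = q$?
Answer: $\frac{4717}{42} \approx 112.31$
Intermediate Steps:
$w{\left(O,t \right)} = \frac{106 O}{O + t}$ ($w{\left(O,t \right)} = \frac{53}{\left(t + O\right) \frac{1}{O + O}} = \frac{53}{\left(O + t\right) \frac{1}{2 O}} = \frac{53}{\frac{1}{2} \frac{1}{O} \left(O + t\right)} = 53 \frac{2 O}{O + t} = \frac{106 O}{O + t}$)
$P = - \frac{4717}{42}$ ($P = \frac{106 \left(\left(-6 + 6 \cdot 5\right) - 113\right) \frac{1}{\left(\left(-6 + 6 \cdot 5\right) - 113\right) + 117}}{3} = \frac{106 \left(\left(-6 + 30\right) - 113\right) \frac{1}{\left(\left(-6 + 30\right) - 113\right) + 117}}{3} = \frac{106 \left(24 - 113\right) \frac{1}{\left(24 - 113\right) + 117}}{3} = \frac{106 \left(-89\right) \frac{1}{-89 + 117}}{3} = \frac{106 \left(-89\right) \frac{1}{28}}{3} = \frac{1}{3} \left(- \frac{4717}{14}\right) = - \frac{4717}{42} \approx -112.31$)
$- P = \left(-1\right) \left(- \frac{4717}{42}\right) = \frac{4717}{42}$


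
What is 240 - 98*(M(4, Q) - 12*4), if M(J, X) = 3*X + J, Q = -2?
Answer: 5140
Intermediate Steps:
M(J, X) = J + 3*X
240 - 98*(M(4, Q) - 12*4) = 240 - 98*((4 + 3*(-2)) - 12*4) = 240 - 98*((4 - 6) - 48) = 240 - 98*(-2 - 48) = 240 - 98*(-50) = 240 + 4900 = 5140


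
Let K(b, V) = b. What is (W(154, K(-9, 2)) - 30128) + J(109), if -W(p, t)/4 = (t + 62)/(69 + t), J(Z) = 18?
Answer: -451703/15 ≈ -30114.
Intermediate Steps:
W(p, t) = -4*(62 + t)/(69 + t) (W(p, t) = -4*(t + 62)/(69 + t) = -4*(62 + t)/(69 + t))
(W(154, K(-9, 2)) - 30128) + J(109) = (4*(-62 - 1*(-9))/(69 - 9) - 30128) + 18 = (4*(-62 + 9)/60 - 30128) + 18 = (4*(1/60)*(-53) - 30128) + 18 = (-53/15 - 30128) + 18 = -451973/15 + 18 = -451703/15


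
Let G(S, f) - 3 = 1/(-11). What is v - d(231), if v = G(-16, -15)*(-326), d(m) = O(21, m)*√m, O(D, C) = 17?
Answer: -10432/11 - 17*√231 ≈ -1206.7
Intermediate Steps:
G(S, f) = 32/11 (G(S, f) = 3 + 1/(-11) = 3 - 1/11 = 32/11)
d(m) = 17*√m
v = -10432/11 (v = (32/11)*(-326) = -10432/11 ≈ -948.36)
v - d(231) = -10432/11 - 17*√231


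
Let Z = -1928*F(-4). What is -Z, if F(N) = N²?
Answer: 30848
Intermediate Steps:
Z = -30848 (Z = -1928*(-4)² = -1928*16 = -30848)
-Z = -1*(-30848) = 30848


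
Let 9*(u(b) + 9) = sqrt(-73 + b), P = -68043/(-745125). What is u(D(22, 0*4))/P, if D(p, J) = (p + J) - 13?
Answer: -2235375/22681 + 1987000*I/204129 ≈ -98.557 + 9.734*I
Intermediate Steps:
D(p, J) = -13 + J + p (D(p, J) = (J + p) - 13 = -13 + J + p)
P = 22681/248375 (P = -68043*(-1/745125) = 22681/248375 ≈ 0.091318)
u(b) = -9 + sqrt(-73 + b)/9
u(D(22, 0*4))/P = (-9 + sqrt(-73 + (-13 + 0*4 + 22))/9)/(22681/248375) = (-9 + sqrt(-73 + (-13 + 0 + 22))/9)*(248375/22681) = (-9 + sqrt(-73 + 9)/9)*(248375/22681) = (-9 + sqrt(-64)/9)*(248375/22681) = (-9 + (8*I)/9)*(248375/22681) = (-9 + 8*I/9)*(248375/22681) = -2235375/22681 + 1987000*I/204129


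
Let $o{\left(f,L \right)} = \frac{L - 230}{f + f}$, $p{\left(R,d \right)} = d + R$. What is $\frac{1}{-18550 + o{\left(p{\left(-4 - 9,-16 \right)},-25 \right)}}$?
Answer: $- \frac{58}{1075645} \approx -5.3921 \cdot 10^{-5}$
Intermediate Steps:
$p{\left(R,d \right)} = R + d$
$o{\left(f,L \right)} = \frac{-230 + L}{2 f}$
$\frac{1}{-18550 + o{\left(p{\left(-4 - 9,-16 \right)},-25 \right)}} = \frac{1}{-18550 + \frac{-230 - 25}{2 \left(\left(-4 - 9\right) - 16\right)}} = \frac{1}{-18550 + \frac{1}{2} \frac{1}{\left(-4 - 9\right) - 16} \left(-255\right)} = \frac{1}{-18550 + \frac{1}{2} \frac{1}{-13 - 16} \left(-255\right)} = \frac{1}{-18550 + \frac{1}{2} \frac{1}{-29} \left(-255\right)} = \frac{1}{-18550 + \frac{1}{2} \left(- \frac{1}{29}\right) \left(-255\right)} = \frac{1}{-18550 + \frac{255}{58}} = \frac{1}{- \frac{1075645}{58}} = - \frac{58}{1075645}$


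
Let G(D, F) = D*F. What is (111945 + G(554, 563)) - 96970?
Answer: 326877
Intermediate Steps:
(111945 + G(554, 563)) - 96970 = (111945 + 554*563) - 96970 = (111945 + 311902) - 96970 = 423847 - 96970 = 326877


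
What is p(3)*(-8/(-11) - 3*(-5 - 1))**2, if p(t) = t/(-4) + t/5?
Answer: -31827/605 ≈ -52.607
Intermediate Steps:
p(t) = -t/20 (p(t) = t*(-1/4) + t*(1/5) = -t/4 + t/5 = -t/20)
p(3)*(-8/(-11) - 3*(-5 - 1))**2 = (-1/20*3)*(-8/(-11) - 3*(-5 - 1))**2 = -3*(-8*(-1/11) - 3*(-6))**2/20 = -3*(8/11 + 18)**2/20 = -3*(206/11)**2/20 = -3/20*42436/121 = -31827/605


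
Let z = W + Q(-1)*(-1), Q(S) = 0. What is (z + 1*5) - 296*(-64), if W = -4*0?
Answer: 18949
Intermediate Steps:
W = 0
z = 0 (z = 0 + 0*(-1) = 0 + 0 = 0)
(z + 1*5) - 296*(-64) = (0 + 1*5) - 296*(-64) = (0 + 5) + 18944 = 5 + 18944 = 18949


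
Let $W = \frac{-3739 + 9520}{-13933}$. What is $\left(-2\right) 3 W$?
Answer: $\frac{34686}{13933} \approx 2.4895$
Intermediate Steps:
$W = - \frac{5781}{13933}$ ($W = 5781 \left(- \frac{1}{13933}\right) = - \frac{5781}{13933} \approx -0.41491$)
$\left(-2\right) 3 W = \left(-2\right) 3 \left(- \frac{5781}{13933}\right) = \left(-6\right) \left(- \frac{5781}{13933}\right) = \frac{34686}{13933}$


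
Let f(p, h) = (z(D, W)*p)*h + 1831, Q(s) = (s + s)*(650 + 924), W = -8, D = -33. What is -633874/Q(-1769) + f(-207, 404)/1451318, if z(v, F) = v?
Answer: 49690650514/24640600897 ≈ 2.0166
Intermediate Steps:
Q(s) = 3148*s (Q(s) = (2*s)*1574 = 3148*s)
f(p, h) = 1831 - 33*h*p (f(p, h) = (-33*p)*h + 1831 = -33*h*p + 1831 = 1831 - 33*h*p)
-633874/Q(-1769) + f(-207, 404)/1451318 = -633874/(3148*(-1769)) + (1831 - 33*404*(-207))/1451318 = -633874/(-5568812) + (1831 + 2759724)*(1/1451318) = -633874*(-1/5568812) + 2761555*(1/1451318) = 316937/2784406 + 67355/35398 = 49690650514/24640600897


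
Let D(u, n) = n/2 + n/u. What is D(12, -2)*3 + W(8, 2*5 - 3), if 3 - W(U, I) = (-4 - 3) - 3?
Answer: 19/2 ≈ 9.5000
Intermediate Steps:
D(u, n) = n/2 + n/u (D(u, n) = n*(1/2) + n/u = n/2 + n/u)
W(U, I) = 13 (W(U, I) = 3 - ((-4 - 3) - 3) = 3 - (-7 - 3) = 3 - 1*(-10) = 3 + 10 = 13)
D(12, -2)*3 + W(8, 2*5 - 3) = ((1/2)*(-2) - 2/12)*3 + 13 = (-1 - 2*1/12)*3 + 13 = (-1 - 1/6)*3 + 13 = -7/6*3 + 13 = -7/2 + 13 = 19/2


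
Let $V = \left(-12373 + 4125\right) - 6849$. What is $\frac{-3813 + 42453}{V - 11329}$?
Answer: $- \frac{19320}{13213} \approx -1.4622$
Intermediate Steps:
$V = -15097$ ($V = -8248 - 6849 = -15097$)
$\frac{-3813 + 42453}{V - 11329} = \frac{-3813 + 42453}{-15097 - 11329} = \frac{38640}{-26426} = 38640 \left(- \frac{1}{26426}\right) = - \frac{19320}{13213}$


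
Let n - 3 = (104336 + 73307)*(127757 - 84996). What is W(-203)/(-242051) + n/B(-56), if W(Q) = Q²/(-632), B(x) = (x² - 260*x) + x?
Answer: 145254610038215299/337312591560 ≈ 4.3062e+5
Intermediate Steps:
B(x) = x² - 259*x
W(Q) = -Q²/632 (W(Q) = Q²*(-1/632) = -Q²/632)
n = 7596192326 (n = 3 + (104336 + 73307)*(127757 - 84996) = 3 + 177643*42761 = 3 + 7596192323 = 7596192326)
W(-203)/(-242051) + n/B(-56) = -1/632*(-203)²/(-242051) + 7596192326/((-56*(-259 - 56))) = -1/632*41209*(-1/242051) + 7596192326/((-56*(-315))) = -41209/632*(-1/242051) + 7596192326/17640 = 41209/152976232 + 7596192326*(1/17640) = 41209/152976232 + 3798096163/8820 = 145254610038215299/337312591560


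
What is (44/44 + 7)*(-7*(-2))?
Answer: 112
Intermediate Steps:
(44/44 + 7)*(-7*(-2)) = (44*(1/44) + 7)*14 = (1 + 7)*14 = 8*14 = 112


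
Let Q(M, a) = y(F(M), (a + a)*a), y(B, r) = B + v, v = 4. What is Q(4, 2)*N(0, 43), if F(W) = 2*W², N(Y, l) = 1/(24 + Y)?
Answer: 3/2 ≈ 1.5000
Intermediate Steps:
y(B, r) = 4 + B (y(B, r) = B + 4 = 4 + B)
Q(M, a) = 4 + 2*M²
Q(4, 2)*N(0, 43) = (4 + 2*4²)/(24 + 0) = (4 + 2*16)/24 = (4 + 32)*(1/24) = 36*(1/24) = 3/2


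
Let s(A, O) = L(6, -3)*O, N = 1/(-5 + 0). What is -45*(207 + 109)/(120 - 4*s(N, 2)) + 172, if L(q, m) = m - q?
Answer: 1567/16 ≈ 97.938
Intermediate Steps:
N = -1/5 (N = 1/(-5) = -1/5 ≈ -0.20000)
s(A, O) = -9*O (s(A, O) = (-3 - 1*6)*O = (-3 - 6)*O = -9*O)
-45*(207 + 109)/(120 - 4*s(N, 2)) + 172 = -45*(207 + 109)/(120 - (-36)*2) + 172 = -14220/(120 - 4*(-18)) + 172 = -14220/(120 + 72) + 172 = -14220/192 + 172 = -45*79/48 + 172 = -1185/16 + 172 = 1567/16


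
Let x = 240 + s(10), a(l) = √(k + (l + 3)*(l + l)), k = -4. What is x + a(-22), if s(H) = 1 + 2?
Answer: 243 + 8*√13 ≈ 271.84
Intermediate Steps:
s(H) = 3
a(l) = √(-4 + 2*l*(3 + l)) (a(l) = √(-4 + (l + 3)*(l + l)) = √(-4 + (3 + l)*(2*l)) = √(-4 + 2*l*(3 + l)))
x = 243 (x = 240 + 3 = 243)
x + a(-22) = 243 + √(-4 + 2*(-22)² + 6*(-22)) = 243 + √(-4 + 2*484 - 132) = 243 + √(-4 + 968 - 132) = 243 + √832 = 243 + 8*√13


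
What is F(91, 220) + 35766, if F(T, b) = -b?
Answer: 35546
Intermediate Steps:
F(91, 220) + 35766 = -1*220 + 35766 = -220 + 35766 = 35546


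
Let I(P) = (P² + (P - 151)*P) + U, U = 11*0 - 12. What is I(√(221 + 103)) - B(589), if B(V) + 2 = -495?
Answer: -1585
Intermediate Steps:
B(V) = -497 (B(V) = -2 - 495 = -497)
U = -12 (U = 0 - 12 = -12)
I(P) = -12 + P² + P*(-151 + P) (I(P) = (P² + (P - 151)*P) - 12 = (P² + (-151 + P)*P) - 12 = (P² + P*(-151 + P)) - 12 = -12 + P² + P*(-151 + P))
I(√(221 + 103)) - B(589) = (-12 - 151*√(221 + 103) + 2*(√(221 + 103))²) - 1*(-497) = (-12 - 151*√324 + 2*(√324)²) + 497 = (-12 - 151*18 + 2*18²) + 497 = (-12 - 2718 + 2*324) + 497 = (-12 - 2718 + 648) + 497 = -2082 + 497 = -1585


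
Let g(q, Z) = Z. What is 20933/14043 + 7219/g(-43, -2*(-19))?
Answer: 102171871/533634 ≈ 191.46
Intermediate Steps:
20933/14043 + 7219/g(-43, -2*(-19)) = 20933/14043 + 7219/((-2*(-19))) = 20933*(1/14043) + 7219/38 = 20933/14043 + 7219*(1/38) = 20933/14043 + 7219/38 = 102171871/533634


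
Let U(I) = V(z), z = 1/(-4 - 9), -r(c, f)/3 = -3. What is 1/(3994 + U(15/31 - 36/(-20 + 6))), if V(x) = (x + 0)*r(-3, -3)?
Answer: 13/51913 ≈ 0.00025042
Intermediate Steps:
r(c, f) = 9 (r(c, f) = -3*(-3) = 9)
z = -1/13 (z = 1/(-13) = -1/13 ≈ -0.076923)
V(x) = 9*x (V(x) = (x + 0)*9 = x*9 = 9*x)
U(I) = -9/13 (U(I) = 9*(-1/13) = -9/13)
1/(3994 + U(15/31 - 36/(-20 + 6))) = 1/(3994 - 9/13) = 1/(51913/13) = 13/51913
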